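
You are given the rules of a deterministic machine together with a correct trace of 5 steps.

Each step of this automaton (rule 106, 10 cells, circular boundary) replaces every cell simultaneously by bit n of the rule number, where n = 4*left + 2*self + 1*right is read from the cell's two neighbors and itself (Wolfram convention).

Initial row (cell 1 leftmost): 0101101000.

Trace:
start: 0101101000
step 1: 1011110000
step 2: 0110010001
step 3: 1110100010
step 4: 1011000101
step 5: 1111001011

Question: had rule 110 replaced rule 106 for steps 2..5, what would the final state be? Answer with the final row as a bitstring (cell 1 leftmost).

1100011101

(re-executing steps 2..5 under rule 110; state before step 2: 1011110000)
step 2: 1110010001
step 3: 0010110011
step 4: 0111110111
step 5: 1100011101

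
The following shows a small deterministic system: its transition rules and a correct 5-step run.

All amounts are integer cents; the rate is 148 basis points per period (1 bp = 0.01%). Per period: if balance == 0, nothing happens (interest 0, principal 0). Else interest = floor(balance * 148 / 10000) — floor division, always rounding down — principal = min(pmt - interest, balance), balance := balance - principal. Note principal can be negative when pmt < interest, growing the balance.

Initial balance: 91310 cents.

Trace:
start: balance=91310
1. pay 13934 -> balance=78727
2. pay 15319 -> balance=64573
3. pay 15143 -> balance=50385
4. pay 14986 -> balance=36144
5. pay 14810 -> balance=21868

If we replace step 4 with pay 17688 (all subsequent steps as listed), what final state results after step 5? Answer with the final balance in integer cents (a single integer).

19126

(re-executing from step 4 with the substitution; state before step 4: balance=50385)
4. pay 17688 -> balance=33442
5. pay 14810 -> balance=19126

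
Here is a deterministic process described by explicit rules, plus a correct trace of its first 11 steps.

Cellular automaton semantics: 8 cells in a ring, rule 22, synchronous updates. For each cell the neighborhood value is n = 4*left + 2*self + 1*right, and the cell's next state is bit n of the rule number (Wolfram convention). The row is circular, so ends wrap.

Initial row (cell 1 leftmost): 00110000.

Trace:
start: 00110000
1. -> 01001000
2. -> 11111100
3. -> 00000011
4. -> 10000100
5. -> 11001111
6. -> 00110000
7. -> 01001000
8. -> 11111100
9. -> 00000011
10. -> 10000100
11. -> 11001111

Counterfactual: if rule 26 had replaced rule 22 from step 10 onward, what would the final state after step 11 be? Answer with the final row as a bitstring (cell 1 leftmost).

(re-executing steps 10..11 under rule 26; state before step 10: 00000011)
10. -> 10000110
11. -> 01001100

01001100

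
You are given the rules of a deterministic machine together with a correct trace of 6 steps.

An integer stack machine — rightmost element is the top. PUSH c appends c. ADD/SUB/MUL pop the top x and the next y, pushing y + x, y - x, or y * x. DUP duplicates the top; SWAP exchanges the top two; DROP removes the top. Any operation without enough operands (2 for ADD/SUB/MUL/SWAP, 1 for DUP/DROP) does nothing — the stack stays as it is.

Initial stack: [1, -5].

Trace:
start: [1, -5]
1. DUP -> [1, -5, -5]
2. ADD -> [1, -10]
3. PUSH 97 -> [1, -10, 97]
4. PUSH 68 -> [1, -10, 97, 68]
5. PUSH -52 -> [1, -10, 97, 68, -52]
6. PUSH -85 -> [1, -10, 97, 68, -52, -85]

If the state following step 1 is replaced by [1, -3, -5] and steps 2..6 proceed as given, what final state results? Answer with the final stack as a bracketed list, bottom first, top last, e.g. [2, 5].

[1, -8, 97, 68, -52, -85]

state after step 1 := [1, -3, -5]
2. ADD -> [1, -8]
3. PUSH 97 -> [1, -8, 97]
4. PUSH 68 -> [1, -8, 97, 68]
5. PUSH -52 -> [1, -8, 97, 68, -52]
6. PUSH -85 -> [1, -8, 97, 68, -52, -85]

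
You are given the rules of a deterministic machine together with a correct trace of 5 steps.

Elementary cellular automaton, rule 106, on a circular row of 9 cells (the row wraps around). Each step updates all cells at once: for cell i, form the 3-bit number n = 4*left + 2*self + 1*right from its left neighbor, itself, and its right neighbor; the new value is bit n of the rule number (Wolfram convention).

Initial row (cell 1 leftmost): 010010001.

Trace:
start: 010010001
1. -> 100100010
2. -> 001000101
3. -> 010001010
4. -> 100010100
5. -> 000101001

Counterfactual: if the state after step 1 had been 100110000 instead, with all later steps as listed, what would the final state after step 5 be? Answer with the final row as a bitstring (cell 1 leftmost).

state after step 1 := 100110000
2. -> 001110001
3. -> 011010010
4. -> 111100100
5. -> 100101001

100101001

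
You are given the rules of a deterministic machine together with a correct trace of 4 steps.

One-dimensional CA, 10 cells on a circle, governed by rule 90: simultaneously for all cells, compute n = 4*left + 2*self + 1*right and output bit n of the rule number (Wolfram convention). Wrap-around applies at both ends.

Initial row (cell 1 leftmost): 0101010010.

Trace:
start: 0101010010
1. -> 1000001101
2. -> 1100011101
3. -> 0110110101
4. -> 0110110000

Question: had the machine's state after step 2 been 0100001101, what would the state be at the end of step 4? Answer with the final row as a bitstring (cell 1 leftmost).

0101110110

state after step 2 := 0100001101
3. -> 0010011100
4. -> 0101110110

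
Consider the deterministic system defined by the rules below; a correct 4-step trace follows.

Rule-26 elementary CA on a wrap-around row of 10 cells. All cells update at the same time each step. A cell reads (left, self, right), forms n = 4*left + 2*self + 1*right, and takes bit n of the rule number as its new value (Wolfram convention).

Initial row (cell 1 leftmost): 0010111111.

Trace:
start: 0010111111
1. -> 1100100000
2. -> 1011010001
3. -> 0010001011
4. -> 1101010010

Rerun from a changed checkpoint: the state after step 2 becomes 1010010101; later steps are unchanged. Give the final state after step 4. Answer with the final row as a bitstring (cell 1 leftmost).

1011010010

state after step 2 := 1010010101
3. -> 0001100001
4. -> 1011010010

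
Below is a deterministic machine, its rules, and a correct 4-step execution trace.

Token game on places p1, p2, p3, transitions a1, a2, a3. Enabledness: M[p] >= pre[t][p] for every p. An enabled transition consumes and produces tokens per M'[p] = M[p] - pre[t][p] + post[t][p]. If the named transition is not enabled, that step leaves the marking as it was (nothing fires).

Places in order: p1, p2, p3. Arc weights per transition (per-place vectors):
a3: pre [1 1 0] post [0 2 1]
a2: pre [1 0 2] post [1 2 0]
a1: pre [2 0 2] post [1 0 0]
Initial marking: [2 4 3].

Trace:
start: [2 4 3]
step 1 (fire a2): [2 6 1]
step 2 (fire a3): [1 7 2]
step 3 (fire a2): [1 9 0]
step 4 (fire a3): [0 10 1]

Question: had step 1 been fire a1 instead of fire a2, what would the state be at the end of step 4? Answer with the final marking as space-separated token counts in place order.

0 5 2

(re-executing from step 1 with the substitution; state before step 1: [2 4 3])
step 1 (fire a1): [1 4 1]
step 2 (fire a3): [0 5 2]
step 3 (fire a2): [0 5 2]
step 4 (fire a3): [0 5 2]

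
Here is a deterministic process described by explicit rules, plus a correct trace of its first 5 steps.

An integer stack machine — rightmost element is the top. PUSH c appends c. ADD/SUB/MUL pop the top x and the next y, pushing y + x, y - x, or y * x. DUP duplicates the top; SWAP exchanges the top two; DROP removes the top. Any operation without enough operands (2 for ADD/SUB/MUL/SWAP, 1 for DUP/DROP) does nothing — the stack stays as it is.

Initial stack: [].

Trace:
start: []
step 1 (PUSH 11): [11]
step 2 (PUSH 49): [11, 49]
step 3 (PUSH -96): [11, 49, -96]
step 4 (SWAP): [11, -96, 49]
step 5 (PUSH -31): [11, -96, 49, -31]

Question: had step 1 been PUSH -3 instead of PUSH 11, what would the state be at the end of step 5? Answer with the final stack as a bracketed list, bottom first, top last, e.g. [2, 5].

(re-executing from step 1 with the substitution; state before step 1: [])
step 1 (PUSH -3): [-3]
step 2 (PUSH 49): [-3, 49]
step 3 (PUSH -96): [-3, 49, -96]
step 4 (SWAP): [-3, -96, 49]
step 5 (PUSH -31): [-3, -96, 49, -31]

[-3, -96, 49, -31]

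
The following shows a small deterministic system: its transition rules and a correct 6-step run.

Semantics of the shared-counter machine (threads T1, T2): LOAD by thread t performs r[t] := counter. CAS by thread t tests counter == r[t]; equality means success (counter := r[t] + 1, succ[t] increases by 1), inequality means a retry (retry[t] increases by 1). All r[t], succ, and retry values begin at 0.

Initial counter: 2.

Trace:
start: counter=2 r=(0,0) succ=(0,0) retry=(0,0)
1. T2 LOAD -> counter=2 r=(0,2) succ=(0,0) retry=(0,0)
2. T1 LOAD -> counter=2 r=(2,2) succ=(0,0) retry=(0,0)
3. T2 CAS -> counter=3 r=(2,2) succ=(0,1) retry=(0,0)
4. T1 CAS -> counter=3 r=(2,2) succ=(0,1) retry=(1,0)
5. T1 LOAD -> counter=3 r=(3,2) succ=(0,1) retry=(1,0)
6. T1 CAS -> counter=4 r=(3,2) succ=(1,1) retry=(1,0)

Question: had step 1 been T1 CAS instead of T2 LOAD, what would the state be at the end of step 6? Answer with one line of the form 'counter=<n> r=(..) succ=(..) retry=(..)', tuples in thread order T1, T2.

counter=4 r=(3,0) succ=(2,0) retry=(1,1)

(re-executing from step 1 with the substitution; state before step 1: counter=2 r=(0,0) succ=(0,0) retry=(0,0))
1. T1 CAS -> counter=2 r=(0,0) succ=(0,0) retry=(1,0)
2. T1 LOAD -> counter=2 r=(2,0) succ=(0,0) retry=(1,0)
3. T2 CAS -> counter=2 r=(2,0) succ=(0,0) retry=(1,1)
4. T1 CAS -> counter=3 r=(2,0) succ=(1,0) retry=(1,1)
5. T1 LOAD -> counter=3 r=(3,0) succ=(1,0) retry=(1,1)
6. T1 CAS -> counter=4 r=(3,0) succ=(2,0) retry=(1,1)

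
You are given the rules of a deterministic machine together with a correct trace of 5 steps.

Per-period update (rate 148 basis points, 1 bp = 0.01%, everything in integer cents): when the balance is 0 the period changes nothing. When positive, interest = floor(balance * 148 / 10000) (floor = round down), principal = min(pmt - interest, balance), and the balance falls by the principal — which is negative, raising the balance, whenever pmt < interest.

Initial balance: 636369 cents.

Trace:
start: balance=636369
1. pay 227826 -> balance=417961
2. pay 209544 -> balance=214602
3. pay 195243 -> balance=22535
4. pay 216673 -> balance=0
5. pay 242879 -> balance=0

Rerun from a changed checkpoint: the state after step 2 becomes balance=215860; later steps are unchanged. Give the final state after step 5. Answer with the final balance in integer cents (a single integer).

state after step 2 := balance=215860
3. pay 195243 -> balance=23811
4. pay 216673 -> balance=0
5. pay 242879 -> balance=0

0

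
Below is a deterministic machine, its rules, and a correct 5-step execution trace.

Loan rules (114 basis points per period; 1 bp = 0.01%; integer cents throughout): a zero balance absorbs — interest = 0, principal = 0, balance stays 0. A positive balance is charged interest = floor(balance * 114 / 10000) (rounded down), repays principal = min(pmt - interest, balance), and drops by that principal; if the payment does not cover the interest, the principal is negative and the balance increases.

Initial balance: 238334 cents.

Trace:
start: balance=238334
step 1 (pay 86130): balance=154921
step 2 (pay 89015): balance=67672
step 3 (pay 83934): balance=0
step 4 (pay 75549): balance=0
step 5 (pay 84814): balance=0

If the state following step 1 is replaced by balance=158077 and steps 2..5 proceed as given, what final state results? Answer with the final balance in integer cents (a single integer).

state after step 1 := balance=158077
step 2 (pay 89015): balance=70864
step 3 (pay 83934): balance=0
step 4 (pay 75549): balance=0
step 5 (pay 84814): balance=0

0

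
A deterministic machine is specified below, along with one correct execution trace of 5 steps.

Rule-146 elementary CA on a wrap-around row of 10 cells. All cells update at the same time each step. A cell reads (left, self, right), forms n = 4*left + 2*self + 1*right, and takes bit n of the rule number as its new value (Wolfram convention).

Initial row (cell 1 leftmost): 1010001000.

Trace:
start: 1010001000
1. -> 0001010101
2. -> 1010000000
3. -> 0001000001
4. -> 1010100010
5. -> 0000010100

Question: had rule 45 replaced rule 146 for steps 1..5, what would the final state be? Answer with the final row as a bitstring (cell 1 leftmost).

(re-executing steps 1..5 under rule 45; state before step 1: 1010001000)
1. -> 1110101010
2. -> 1001111111
3. -> 0001000000
4. -> 1101011111
5. -> 0011110000

0011110000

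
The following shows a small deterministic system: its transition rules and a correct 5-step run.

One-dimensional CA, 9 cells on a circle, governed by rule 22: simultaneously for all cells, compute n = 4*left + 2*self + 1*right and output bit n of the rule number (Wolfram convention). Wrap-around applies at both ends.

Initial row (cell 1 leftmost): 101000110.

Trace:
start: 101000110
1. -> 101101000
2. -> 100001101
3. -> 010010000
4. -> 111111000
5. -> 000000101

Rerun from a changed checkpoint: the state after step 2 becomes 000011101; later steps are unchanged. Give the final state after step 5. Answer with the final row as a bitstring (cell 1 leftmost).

100001111

state after step 2 := 000011101
3. -> 100100001
4. -> 011110010
5. -> 100001111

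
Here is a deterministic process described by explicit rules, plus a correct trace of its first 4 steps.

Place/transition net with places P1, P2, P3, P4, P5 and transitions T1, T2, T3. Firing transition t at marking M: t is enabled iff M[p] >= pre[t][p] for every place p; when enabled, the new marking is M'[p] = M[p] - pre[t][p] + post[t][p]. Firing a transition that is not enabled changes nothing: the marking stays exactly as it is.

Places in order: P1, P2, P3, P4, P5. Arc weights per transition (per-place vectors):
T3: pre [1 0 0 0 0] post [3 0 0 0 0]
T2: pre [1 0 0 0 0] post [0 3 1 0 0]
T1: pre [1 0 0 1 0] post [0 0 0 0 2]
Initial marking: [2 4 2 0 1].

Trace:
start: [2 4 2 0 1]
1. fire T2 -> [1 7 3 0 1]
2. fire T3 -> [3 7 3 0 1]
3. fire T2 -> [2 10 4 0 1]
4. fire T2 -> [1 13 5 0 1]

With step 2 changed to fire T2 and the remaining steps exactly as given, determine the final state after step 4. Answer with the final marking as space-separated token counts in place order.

(re-executing from step 2 with the substitution; state before step 2: [1 7 3 0 1])
2. fire T2 -> [0 10 4 0 1]
3. fire T2 -> [0 10 4 0 1]
4. fire T2 -> [0 10 4 0 1]

0 10 4 0 1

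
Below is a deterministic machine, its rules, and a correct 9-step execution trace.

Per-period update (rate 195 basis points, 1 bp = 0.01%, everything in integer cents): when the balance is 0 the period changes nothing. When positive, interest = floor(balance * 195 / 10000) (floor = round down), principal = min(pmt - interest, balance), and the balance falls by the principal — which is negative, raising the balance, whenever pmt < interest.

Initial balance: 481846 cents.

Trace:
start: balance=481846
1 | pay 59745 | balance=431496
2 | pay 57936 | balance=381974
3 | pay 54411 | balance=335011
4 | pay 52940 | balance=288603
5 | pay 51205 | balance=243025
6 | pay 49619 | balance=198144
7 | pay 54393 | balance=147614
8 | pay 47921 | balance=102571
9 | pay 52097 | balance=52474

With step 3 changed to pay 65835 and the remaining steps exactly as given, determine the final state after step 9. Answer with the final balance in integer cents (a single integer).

(re-executing from step 3 with the substitution; state before step 3: balance=381974)
3 | pay 65835 | balance=323587
4 | pay 52940 | balance=276956
5 | pay 51205 | balance=231151
6 | pay 49619 | balance=186039
7 | pay 54393 | balance=135273
8 | pay 47921 | balance=89989
9 | pay 52097 | balance=39646

39646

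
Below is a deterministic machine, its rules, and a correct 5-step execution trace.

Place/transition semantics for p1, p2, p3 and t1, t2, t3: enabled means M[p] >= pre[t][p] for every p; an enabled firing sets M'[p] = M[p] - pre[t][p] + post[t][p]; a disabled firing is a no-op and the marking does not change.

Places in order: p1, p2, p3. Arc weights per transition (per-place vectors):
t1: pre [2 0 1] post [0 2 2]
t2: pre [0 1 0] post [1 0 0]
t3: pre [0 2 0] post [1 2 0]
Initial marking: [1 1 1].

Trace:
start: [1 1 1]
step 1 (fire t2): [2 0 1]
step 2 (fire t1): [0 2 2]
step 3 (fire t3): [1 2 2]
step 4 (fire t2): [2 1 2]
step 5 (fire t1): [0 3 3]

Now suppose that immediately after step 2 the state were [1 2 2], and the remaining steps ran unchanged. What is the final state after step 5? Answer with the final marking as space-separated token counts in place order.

1 3 3

state after step 2 := [1 2 2]
step 3 (fire t3): [2 2 2]
step 4 (fire t2): [3 1 2]
step 5 (fire t1): [1 3 3]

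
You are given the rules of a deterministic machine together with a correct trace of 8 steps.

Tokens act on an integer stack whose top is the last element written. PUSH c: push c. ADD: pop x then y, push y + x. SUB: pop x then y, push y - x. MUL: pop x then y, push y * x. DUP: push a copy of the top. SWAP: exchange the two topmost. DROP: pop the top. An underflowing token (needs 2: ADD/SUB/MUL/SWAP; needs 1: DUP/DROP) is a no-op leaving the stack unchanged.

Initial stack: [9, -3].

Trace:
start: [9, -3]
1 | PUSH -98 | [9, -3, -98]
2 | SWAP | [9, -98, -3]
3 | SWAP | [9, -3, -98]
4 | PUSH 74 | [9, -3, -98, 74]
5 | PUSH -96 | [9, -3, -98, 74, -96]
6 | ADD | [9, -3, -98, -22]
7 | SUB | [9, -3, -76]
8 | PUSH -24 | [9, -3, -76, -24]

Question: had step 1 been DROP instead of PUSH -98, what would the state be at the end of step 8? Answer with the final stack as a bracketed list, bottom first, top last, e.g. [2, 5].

[31, -24]

(re-executing from step 1 with the substitution; state before step 1: [9, -3])
1 | DROP | [9]
2 | SWAP | [9]
3 | SWAP | [9]
4 | PUSH 74 | [9, 74]
5 | PUSH -96 | [9, 74, -96]
6 | ADD | [9, -22]
7 | SUB | [31]
8 | PUSH -24 | [31, -24]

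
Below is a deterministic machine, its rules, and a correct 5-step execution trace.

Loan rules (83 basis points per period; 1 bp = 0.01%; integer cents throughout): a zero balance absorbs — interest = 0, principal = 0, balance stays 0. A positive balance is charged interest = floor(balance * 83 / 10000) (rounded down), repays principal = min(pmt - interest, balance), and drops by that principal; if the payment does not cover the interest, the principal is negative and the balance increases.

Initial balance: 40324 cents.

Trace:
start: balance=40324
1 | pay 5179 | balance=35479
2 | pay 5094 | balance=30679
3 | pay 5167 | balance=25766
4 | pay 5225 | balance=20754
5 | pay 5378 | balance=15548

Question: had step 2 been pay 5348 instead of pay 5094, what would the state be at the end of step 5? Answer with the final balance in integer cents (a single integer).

(re-executing from step 2 with the substitution; state before step 2: balance=35479)
2 | pay 5348 | balance=30425
3 | pay 5167 | balance=25510
4 | pay 5225 | balance=20496
5 | pay 5378 | balance=15288

15288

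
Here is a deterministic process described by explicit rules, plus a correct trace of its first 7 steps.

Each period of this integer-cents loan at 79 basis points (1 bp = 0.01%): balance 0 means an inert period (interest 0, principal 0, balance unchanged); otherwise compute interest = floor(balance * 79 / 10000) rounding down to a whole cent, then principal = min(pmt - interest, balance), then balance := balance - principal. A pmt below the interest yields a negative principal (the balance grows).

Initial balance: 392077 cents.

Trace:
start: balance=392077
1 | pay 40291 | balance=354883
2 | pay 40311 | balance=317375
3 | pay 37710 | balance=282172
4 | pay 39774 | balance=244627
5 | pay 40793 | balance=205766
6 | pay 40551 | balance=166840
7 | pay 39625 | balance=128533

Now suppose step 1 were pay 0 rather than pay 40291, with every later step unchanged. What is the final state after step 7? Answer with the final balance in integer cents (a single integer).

170772

(re-executing from step 1 with the substitution; state before step 1: balance=392077)
1 | pay 0 | balance=395174
2 | pay 40311 | balance=357984
3 | pay 37710 | balance=323102
4 | pay 39774 | balance=285880
5 | pay 40793 | balance=247345
6 | pay 40551 | balance=208748
7 | pay 39625 | balance=170772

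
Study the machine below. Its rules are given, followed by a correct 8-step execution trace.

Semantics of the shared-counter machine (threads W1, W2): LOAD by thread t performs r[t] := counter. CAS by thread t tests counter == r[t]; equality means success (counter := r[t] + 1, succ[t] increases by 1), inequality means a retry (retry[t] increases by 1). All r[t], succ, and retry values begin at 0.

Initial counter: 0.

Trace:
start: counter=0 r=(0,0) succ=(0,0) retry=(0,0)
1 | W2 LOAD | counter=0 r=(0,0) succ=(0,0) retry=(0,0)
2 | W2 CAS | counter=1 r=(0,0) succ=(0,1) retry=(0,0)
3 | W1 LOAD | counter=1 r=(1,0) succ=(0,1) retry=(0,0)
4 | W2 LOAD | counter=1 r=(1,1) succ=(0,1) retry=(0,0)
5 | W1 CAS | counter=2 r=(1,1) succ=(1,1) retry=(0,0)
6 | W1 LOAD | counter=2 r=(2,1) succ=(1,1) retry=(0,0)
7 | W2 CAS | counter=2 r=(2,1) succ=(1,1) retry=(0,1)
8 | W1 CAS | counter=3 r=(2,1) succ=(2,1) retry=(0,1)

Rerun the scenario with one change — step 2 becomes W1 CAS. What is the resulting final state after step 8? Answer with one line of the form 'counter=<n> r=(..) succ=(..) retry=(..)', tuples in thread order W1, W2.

(re-executing from step 2 with the substitution; state before step 2: counter=0 r=(0,0) succ=(0,0) retry=(0,0))
2 | W1 CAS | counter=1 r=(0,0) succ=(1,0) retry=(0,0)
3 | W1 LOAD | counter=1 r=(1,0) succ=(1,0) retry=(0,0)
4 | W2 LOAD | counter=1 r=(1,1) succ=(1,0) retry=(0,0)
5 | W1 CAS | counter=2 r=(1,1) succ=(2,0) retry=(0,0)
6 | W1 LOAD | counter=2 r=(2,1) succ=(2,0) retry=(0,0)
7 | W2 CAS | counter=2 r=(2,1) succ=(2,0) retry=(0,1)
8 | W1 CAS | counter=3 r=(2,1) succ=(3,0) retry=(0,1)

counter=3 r=(2,1) succ=(3,0) retry=(0,1)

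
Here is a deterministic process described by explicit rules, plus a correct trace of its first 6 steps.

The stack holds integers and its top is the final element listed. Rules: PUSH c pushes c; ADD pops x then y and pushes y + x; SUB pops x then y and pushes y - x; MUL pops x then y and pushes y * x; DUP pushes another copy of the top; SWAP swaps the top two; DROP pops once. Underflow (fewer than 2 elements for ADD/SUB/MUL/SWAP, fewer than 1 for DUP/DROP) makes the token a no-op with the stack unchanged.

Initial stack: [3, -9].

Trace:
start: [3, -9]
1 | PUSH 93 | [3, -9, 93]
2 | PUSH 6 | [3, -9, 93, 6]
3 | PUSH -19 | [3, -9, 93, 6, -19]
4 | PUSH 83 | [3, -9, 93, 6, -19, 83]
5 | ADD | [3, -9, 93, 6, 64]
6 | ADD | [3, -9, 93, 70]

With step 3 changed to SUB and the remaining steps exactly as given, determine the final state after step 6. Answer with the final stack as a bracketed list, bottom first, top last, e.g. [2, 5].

[3, 161]

(re-executing from step 3 with the substitution; state before step 3: [3, -9, 93, 6])
3 | SUB | [3, -9, 87]
4 | PUSH 83 | [3, -9, 87, 83]
5 | ADD | [3, -9, 170]
6 | ADD | [3, 161]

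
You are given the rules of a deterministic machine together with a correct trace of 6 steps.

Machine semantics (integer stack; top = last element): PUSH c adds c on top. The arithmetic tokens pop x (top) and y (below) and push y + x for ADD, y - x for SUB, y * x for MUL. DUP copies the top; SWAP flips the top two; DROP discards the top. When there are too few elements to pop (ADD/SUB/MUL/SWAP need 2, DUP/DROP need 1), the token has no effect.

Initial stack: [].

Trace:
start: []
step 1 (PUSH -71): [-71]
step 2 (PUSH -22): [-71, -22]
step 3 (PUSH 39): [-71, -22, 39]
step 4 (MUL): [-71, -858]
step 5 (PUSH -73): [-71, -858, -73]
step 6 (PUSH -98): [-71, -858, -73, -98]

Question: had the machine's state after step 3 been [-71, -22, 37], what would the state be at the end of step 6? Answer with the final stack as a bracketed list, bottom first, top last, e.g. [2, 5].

[-71, -814, -73, -98]

state after step 3 := [-71, -22, 37]
step 4 (MUL): [-71, -814]
step 5 (PUSH -73): [-71, -814, -73]
step 6 (PUSH -98): [-71, -814, -73, -98]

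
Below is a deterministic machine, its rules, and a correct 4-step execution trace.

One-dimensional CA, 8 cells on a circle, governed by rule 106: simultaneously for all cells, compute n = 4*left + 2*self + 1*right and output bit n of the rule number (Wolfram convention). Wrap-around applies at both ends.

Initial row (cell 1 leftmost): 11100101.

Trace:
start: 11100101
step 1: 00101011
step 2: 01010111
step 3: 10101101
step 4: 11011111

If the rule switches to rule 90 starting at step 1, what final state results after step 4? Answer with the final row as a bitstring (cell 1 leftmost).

00000000

(re-executing steps 1..4 under rule 90; state before step 1: 11100101)
step 1: 00111001
step 2: 11101110
step 3: 10101010
step 4: 00000000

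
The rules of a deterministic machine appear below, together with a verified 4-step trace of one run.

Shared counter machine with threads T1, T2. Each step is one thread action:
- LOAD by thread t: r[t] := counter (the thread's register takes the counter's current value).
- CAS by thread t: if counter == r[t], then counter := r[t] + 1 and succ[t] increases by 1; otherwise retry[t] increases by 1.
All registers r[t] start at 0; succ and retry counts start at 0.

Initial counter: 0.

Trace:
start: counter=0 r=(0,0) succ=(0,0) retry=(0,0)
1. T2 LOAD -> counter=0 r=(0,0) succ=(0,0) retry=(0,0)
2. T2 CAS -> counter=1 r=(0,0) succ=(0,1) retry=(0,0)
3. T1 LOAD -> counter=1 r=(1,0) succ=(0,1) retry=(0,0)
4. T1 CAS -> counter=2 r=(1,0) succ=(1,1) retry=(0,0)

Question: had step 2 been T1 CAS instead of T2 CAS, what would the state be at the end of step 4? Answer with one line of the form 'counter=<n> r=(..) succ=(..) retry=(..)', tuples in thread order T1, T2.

(re-executing from step 2 with the substitution; state before step 2: counter=0 r=(0,0) succ=(0,0) retry=(0,0))
2. T1 CAS -> counter=1 r=(0,0) succ=(1,0) retry=(0,0)
3. T1 LOAD -> counter=1 r=(1,0) succ=(1,0) retry=(0,0)
4. T1 CAS -> counter=2 r=(1,0) succ=(2,0) retry=(0,0)

counter=2 r=(1,0) succ=(2,0) retry=(0,0)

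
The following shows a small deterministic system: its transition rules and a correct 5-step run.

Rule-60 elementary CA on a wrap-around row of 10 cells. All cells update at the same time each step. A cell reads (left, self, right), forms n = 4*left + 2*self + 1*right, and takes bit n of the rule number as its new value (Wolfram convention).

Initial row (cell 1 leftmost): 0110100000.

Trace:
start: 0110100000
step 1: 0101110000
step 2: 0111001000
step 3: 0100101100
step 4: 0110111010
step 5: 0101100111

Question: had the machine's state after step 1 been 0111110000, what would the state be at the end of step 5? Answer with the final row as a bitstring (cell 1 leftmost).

0111101111

state after step 1 := 0111110000
step 2: 0100001000
step 3: 0110001100
step 4: 0101001010
step 5: 0111101111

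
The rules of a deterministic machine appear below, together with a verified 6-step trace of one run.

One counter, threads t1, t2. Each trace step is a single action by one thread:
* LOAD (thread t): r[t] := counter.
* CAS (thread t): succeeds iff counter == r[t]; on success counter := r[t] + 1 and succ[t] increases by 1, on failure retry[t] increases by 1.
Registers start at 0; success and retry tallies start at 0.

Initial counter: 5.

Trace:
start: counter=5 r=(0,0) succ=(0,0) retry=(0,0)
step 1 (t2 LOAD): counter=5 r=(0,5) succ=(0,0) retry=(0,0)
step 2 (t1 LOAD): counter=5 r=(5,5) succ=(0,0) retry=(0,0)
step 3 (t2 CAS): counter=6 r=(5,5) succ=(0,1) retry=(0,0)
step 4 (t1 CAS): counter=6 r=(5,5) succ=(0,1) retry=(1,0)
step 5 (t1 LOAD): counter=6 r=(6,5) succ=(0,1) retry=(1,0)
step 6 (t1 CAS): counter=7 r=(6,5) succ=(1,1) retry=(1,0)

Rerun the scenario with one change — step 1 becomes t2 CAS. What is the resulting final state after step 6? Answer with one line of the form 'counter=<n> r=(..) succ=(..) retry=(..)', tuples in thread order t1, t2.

(re-executing from step 1 with the substitution; state before step 1: counter=5 r=(0,0) succ=(0,0) retry=(0,0))
step 1 (t2 CAS): counter=5 r=(0,0) succ=(0,0) retry=(0,1)
step 2 (t1 LOAD): counter=5 r=(5,0) succ=(0,0) retry=(0,1)
step 3 (t2 CAS): counter=5 r=(5,0) succ=(0,0) retry=(0,2)
step 4 (t1 CAS): counter=6 r=(5,0) succ=(1,0) retry=(0,2)
step 5 (t1 LOAD): counter=6 r=(6,0) succ=(1,0) retry=(0,2)
step 6 (t1 CAS): counter=7 r=(6,0) succ=(2,0) retry=(0,2)

counter=7 r=(6,0) succ=(2,0) retry=(0,2)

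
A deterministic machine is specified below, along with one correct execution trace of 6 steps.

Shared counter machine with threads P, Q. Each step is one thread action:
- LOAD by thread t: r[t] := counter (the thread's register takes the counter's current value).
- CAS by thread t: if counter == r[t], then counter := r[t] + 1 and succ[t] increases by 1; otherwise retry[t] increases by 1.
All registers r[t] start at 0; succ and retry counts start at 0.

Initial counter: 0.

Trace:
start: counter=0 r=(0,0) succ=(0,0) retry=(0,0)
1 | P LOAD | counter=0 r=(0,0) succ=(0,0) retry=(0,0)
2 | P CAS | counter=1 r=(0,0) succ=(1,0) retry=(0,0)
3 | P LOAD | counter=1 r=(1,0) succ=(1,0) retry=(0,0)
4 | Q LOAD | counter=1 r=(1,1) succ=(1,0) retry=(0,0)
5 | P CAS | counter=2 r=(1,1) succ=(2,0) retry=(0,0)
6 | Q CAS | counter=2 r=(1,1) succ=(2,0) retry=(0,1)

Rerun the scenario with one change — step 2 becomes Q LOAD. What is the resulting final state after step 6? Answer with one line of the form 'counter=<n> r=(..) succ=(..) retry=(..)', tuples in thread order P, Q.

(re-executing from step 2 with the substitution; state before step 2: counter=0 r=(0,0) succ=(0,0) retry=(0,0))
2 | Q LOAD | counter=0 r=(0,0) succ=(0,0) retry=(0,0)
3 | P LOAD | counter=0 r=(0,0) succ=(0,0) retry=(0,0)
4 | Q LOAD | counter=0 r=(0,0) succ=(0,0) retry=(0,0)
5 | P CAS | counter=1 r=(0,0) succ=(1,0) retry=(0,0)
6 | Q CAS | counter=1 r=(0,0) succ=(1,0) retry=(0,1)

counter=1 r=(0,0) succ=(1,0) retry=(0,1)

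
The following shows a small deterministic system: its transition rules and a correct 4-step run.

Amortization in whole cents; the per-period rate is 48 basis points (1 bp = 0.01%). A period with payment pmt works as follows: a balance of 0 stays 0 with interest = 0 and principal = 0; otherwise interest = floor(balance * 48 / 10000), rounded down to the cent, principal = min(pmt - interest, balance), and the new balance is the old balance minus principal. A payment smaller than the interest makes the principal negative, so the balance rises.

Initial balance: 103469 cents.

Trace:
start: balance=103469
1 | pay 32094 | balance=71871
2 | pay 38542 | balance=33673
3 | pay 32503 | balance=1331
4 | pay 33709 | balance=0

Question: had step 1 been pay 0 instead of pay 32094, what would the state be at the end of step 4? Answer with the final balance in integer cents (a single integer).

(re-executing from step 1 with the substitution; state before step 1: balance=103469)
1 | pay 0 | balance=103965
2 | pay 38542 | balance=65922
3 | pay 32503 | balance=33735
4 | pay 33709 | balance=187

187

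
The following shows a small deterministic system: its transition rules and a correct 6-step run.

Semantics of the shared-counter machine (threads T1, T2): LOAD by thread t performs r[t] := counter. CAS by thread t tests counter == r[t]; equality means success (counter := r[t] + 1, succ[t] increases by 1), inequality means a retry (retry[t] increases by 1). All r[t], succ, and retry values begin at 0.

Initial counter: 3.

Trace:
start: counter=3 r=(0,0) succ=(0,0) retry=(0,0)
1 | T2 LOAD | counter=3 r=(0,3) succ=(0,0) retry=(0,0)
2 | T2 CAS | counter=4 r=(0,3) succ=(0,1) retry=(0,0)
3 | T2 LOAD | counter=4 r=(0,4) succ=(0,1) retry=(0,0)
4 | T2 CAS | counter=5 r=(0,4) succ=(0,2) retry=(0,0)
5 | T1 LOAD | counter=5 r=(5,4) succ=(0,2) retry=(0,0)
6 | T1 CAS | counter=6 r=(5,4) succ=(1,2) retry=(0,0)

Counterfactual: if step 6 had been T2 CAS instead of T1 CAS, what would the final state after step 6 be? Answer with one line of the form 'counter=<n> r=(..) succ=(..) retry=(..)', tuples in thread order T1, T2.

(re-executing from step 6 with the substitution; state before step 6: counter=5 r=(5,4) succ=(0,2) retry=(0,0))
6 | T2 CAS | counter=5 r=(5,4) succ=(0,2) retry=(0,1)

counter=5 r=(5,4) succ=(0,2) retry=(0,1)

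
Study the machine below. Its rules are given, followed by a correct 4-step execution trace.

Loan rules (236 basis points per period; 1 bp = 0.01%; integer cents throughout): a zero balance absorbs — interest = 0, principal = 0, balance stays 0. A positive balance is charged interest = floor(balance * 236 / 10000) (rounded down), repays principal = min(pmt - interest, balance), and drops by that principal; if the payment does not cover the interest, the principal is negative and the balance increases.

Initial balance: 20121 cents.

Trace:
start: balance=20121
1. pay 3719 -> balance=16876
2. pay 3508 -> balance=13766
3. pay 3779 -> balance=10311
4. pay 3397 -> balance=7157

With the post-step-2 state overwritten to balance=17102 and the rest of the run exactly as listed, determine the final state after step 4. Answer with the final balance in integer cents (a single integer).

state after step 2 := balance=17102
3. pay 3779 -> balance=13726
4. pay 3397 -> balance=10652

10652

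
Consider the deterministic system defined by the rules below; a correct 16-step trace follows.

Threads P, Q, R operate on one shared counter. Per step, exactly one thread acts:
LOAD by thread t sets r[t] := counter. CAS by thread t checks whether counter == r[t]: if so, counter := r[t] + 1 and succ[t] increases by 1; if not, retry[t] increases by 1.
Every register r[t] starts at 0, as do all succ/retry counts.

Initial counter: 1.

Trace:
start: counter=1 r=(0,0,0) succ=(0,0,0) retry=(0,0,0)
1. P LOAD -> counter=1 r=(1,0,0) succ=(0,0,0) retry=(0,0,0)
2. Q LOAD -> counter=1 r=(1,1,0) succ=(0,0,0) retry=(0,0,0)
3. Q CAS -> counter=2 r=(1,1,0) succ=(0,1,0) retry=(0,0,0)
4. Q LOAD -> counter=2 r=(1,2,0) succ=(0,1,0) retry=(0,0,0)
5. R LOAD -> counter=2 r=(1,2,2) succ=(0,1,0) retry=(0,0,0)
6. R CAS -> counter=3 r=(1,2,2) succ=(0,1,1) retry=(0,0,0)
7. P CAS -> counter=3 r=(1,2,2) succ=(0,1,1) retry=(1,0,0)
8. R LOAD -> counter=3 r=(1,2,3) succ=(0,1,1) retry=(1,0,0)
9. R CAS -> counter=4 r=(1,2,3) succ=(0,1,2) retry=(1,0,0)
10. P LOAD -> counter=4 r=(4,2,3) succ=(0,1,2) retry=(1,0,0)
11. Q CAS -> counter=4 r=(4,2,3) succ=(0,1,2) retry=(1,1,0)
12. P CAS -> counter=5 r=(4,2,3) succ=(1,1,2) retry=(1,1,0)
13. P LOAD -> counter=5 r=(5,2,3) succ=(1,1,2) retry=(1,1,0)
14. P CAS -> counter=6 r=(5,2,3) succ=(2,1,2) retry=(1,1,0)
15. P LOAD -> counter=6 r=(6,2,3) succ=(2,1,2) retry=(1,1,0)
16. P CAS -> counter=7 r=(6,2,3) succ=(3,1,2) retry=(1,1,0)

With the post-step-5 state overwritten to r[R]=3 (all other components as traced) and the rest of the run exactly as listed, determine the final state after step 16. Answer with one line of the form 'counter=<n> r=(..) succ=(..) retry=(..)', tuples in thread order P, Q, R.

counter=6 r=(5,2,2) succ=(3,1,1) retry=(1,1,1)

state after step 5 := counter=2 r=(1,2,3) succ=(0,1,0) retry=(0,0,0)
6. R CAS -> counter=2 r=(1,2,3) succ=(0,1,0) retry=(0,0,1)
7. P CAS -> counter=2 r=(1,2,3) succ=(0,1,0) retry=(1,0,1)
8. R LOAD -> counter=2 r=(1,2,2) succ=(0,1,0) retry=(1,0,1)
9. R CAS -> counter=3 r=(1,2,2) succ=(0,1,1) retry=(1,0,1)
10. P LOAD -> counter=3 r=(3,2,2) succ=(0,1,1) retry=(1,0,1)
11. Q CAS -> counter=3 r=(3,2,2) succ=(0,1,1) retry=(1,1,1)
12. P CAS -> counter=4 r=(3,2,2) succ=(1,1,1) retry=(1,1,1)
13. P LOAD -> counter=4 r=(4,2,2) succ=(1,1,1) retry=(1,1,1)
14. P CAS -> counter=5 r=(4,2,2) succ=(2,1,1) retry=(1,1,1)
15. P LOAD -> counter=5 r=(5,2,2) succ=(2,1,1) retry=(1,1,1)
16. P CAS -> counter=6 r=(5,2,2) succ=(3,1,1) retry=(1,1,1)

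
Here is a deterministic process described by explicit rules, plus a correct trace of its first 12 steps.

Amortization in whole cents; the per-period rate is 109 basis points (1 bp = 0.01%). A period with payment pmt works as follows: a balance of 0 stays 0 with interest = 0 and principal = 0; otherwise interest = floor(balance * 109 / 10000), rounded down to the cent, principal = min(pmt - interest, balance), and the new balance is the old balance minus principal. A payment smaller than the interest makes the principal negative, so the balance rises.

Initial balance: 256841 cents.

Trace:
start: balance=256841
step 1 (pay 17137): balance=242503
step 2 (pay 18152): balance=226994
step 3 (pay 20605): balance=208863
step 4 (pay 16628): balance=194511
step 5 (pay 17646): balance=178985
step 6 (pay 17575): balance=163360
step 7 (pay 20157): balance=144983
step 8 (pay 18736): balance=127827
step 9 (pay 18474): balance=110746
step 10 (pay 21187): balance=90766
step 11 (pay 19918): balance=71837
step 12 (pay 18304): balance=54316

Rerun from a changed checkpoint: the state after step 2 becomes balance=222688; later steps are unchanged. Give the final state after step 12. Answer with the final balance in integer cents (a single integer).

state after step 2 := balance=222688
step 3 (pay 20605): balance=204510
step 4 (pay 16628): balance=190111
step 5 (pay 17646): balance=174537
step 6 (pay 17575): balance=158864
step 7 (pay 20157): balance=140438
step 8 (pay 18736): balance=123232
step 9 (pay 18474): balance=106101
step 10 (pay 21187): balance=86070
step 11 (pay 19918): balance=67090
step 12 (pay 18304): balance=49517

49517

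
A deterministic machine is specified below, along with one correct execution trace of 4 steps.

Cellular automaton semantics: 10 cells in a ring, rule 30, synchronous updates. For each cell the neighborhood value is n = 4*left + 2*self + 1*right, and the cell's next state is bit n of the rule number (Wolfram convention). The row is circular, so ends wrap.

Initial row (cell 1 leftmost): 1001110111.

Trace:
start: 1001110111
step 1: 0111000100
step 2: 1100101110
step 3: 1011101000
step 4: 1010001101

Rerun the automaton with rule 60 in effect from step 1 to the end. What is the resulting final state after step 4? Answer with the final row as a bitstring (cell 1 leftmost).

1110010000

(re-executing steps 1..4 under rule 60; state before step 1: 1001110111)
step 1: 0101001100
step 2: 0111101010
step 3: 0100011111
step 4: 1110010000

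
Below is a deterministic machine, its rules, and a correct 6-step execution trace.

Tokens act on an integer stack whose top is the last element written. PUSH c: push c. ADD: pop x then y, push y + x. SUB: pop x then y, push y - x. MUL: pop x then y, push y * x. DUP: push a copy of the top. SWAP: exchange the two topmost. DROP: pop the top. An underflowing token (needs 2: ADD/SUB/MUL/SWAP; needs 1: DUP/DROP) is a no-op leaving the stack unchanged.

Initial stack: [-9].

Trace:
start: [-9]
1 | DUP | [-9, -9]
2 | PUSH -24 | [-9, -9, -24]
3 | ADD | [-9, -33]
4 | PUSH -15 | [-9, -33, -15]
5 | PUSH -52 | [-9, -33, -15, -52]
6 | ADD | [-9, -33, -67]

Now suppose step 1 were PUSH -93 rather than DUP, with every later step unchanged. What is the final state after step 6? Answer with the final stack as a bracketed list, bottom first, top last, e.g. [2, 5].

(re-executing from step 1 with the substitution; state before step 1: [-9])
1 | PUSH -93 | [-9, -93]
2 | PUSH -24 | [-9, -93, -24]
3 | ADD | [-9, -117]
4 | PUSH -15 | [-9, -117, -15]
5 | PUSH -52 | [-9, -117, -15, -52]
6 | ADD | [-9, -117, -67]

[-9, -117, -67]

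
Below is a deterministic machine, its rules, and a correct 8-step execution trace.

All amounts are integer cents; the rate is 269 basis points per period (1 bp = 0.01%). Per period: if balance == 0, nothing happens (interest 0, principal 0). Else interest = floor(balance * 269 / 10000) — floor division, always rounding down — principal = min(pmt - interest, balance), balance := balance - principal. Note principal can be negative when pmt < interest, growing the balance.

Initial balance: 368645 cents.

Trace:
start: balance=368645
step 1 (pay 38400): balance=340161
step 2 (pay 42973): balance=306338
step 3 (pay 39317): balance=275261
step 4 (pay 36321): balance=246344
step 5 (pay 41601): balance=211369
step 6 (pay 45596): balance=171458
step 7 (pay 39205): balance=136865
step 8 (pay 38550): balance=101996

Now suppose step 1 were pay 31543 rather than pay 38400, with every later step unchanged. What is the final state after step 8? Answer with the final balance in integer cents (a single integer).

110252

(re-executing from step 1 with the substitution; state before step 1: balance=368645)
step 1 (pay 31543): balance=347018
step 2 (pay 42973): balance=313379
step 3 (pay 39317): balance=282491
step 4 (pay 36321): balance=253769
step 5 (pay 41601): balance=218994
step 6 (pay 45596): balance=179288
step 7 (pay 39205): balance=144905
step 8 (pay 38550): balance=110252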